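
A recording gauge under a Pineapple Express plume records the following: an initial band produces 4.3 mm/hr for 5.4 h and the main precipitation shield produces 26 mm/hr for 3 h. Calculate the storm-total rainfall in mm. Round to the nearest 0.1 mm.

total ≈ 101.2 mm

Total = Σ Rᵢ Δtᵢ = 4.3 × 5.4 + 26 × 3
      = 23.22 + 78 = 101.2 mm.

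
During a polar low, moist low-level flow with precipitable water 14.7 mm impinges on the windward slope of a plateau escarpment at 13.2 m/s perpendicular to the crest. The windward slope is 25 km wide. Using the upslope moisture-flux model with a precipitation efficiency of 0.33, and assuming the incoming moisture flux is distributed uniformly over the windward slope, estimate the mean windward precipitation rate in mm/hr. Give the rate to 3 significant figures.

Incoming column moisture flux per unit ridge length: F = V × PW = 13.2 × 14.7 = 194.04 mm·m/s.
Spread over the 25 km slope with efficiency ε = 0.33: R = ε·F/W = 0.33 × 194.04 / 25000 m = 2.561e-03 mm/s.
R = 2.561e-03 × 3600 = 9.22 mm/hr.

R ≈ 9.22 mm/hr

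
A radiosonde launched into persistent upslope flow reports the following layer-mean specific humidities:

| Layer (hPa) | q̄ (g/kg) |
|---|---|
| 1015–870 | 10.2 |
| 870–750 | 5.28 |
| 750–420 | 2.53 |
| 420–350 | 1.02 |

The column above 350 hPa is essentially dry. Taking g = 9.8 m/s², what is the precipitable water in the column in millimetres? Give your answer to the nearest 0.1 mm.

PW ≈ 30.8 mm

Precipitable water is the column-integrated vapour mass per unit area: PW = (1/g) Σ q̄ Δp, with q in kg/kg and Δp in Pa (1 kg/m² of water = 1 mm).
Layer 1015–870 hPa: Δp = 145 hPa = 14500 Pa, q̄ = 0.0102 kg/kg → 0.0102 × 14500 / 9.8 = 15.09 mm
Layer 870–750 hPa: Δp = 120 hPa = 12000 Pa, q̄ = 0.00528 kg/kg → 0.00528 × 12000 / 9.8 = 6.47 mm
Layer 750–420 hPa: Δp = 330 hPa = 33000 Pa, q̄ = 0.00253 kg/kg → 0.00253 × 33000 / 9.8 = 8.52 mm
Layer 420–350 hPa: Δp = 70 hPa = 7000 Pa, q̄ = 0.00102 kg/kg → 0.00102 × 7000 / 9.8 = 0.73 mm
PW = 15.09 + 6.47 + 8.52 + 0.73 = 30.81 ≈ 30.8 mm.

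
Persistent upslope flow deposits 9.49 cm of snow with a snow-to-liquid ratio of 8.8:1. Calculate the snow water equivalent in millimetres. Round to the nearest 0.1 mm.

SWE ≈ 10.8 mm

SWE = snow depth / ratio = 9.49 cm / 8.8 = 1.078 cm = 10.8 mm.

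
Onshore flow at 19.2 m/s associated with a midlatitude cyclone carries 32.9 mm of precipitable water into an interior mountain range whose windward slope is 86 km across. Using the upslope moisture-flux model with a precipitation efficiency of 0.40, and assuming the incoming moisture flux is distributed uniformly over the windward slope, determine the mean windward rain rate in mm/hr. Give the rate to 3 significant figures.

Incoming column moisture flux per unit ridge length: F = V × PW = 19.2 × 32.9 = 631.68 mm·m/s.
Spread over the 86 km slope with efficiency ε = 0.40: R = ε·F/W = 0.40 × 631.68 / 86000 m = 2.938e-03 mm/s.
R = 2.938e-03 × 3600 = 10.6 mm/hr.

R ≈ 10.6 mm/hr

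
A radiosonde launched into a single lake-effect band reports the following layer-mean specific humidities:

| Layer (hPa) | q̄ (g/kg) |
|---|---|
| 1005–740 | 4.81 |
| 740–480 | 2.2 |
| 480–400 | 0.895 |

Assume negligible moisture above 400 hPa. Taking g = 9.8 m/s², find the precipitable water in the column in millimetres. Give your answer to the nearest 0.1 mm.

Precipitable water is the column-integrated vapour mass per unit area: PW = (1/g) Σ q̄ Δp, with q in kg/kg and Δp in Pa (1 kg/m² of water = 1 mm).
Layer 1005–740 hPa: Δp = 265 hPa = 26500 Pa, q̄ = 0.00481 kg/kg → 0.00481 × 26500 / 9.8 = 13.01 mm
Layer 740–480 hPa: Δp = 260 hPa = 26000 Pa, q̄ = 0.0022 kg/kg → 0.0022 × 26000 / 9.8 = 5.84 mm
Layer 480–400 hPa: Δp = 80 hPa = 8000 Pa, q̄ = 0.000895 kg/kg → 0.000895 × 8000 / 9.8 = 0.73 mm
PW = 13.01 + 5.84 + 0.73 = 19.58 ≈ 19.6 mm.

PW ≈ 19.6 mm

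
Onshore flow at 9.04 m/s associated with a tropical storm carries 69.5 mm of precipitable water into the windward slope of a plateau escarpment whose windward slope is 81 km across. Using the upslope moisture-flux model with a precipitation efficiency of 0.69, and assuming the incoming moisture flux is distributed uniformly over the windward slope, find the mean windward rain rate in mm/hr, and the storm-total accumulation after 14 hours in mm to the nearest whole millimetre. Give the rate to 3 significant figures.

Incoming column moisture flux per unit ridge length: F = V × PW = 9.04 × 69.5 = 628.28 mm·m/s.
Spread over the 81 km slope with efficiency ε = 0.69: R = ε·F/W = 0.69 × 628.28 / 81000 m = 5.352e-03 mm/s.
R = 5.352e-03 × 3600 = 19.3 mm/hr.
Over 14 h: total = 19.3 × 14 = 270.2 ≈ 270 mm.

R ≈ 19.3 mm/hr; total ≈ 270 mm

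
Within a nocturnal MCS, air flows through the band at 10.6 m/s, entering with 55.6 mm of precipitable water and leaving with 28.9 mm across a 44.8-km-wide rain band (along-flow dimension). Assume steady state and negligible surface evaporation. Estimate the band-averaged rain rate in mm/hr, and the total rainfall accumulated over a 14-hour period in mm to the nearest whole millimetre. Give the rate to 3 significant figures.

Column moisture flux per unit crosswind length is F = V × PW.
Inflow: F_in = 10.6 × 55.6 = 589.36 mm·m/s
Outflow: F_out = 10.6 × 28.9 = 306.34 mm·m/s
Steady-state rate R = (F_in − F_out)/L = (589.36 − 306.34) / 44800 m = 6.317e-03 mm/s.
R = 6.317e-03 × 3600 = 22.7 mm/hr.
Over 14 h: total = 22.7 × 14 = 317.8 ≈ 318 mm.

R ≈ 22.7 mm/hr; total ≈ 318 mm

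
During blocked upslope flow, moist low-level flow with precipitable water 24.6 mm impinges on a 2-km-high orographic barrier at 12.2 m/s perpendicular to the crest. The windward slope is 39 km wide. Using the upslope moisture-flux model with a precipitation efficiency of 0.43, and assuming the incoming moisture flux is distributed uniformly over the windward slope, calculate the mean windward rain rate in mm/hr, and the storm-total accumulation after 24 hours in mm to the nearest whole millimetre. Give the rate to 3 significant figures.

Incoming column moisture flux per unit ridge length: F = V × PW = 12.2 × 24.6 = 300.12 mm·m/s.
Spread over the 39 km slope with efficiency ε = 0.43: R = ε·F/W = 0.43 × 300.12 / 39000 m = 3.309e-03 mm/s.
R = 3.309e-03 × 3600 = 11.9 mm/hr.
Over 24 h: total = 11.9 × 24 = 285.6 ≈ 286 mm.

R ≈ 11.9 mm/hr; total ≈ 286 mm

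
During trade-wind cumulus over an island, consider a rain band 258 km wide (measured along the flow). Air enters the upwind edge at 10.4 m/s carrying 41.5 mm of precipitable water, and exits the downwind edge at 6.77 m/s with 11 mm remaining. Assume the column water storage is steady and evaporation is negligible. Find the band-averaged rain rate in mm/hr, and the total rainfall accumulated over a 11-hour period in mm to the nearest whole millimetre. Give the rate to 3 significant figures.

Column moisture flux per unit crosswind length is F = V × PW.
Inflow: F_in = 10.4 × 41.5 = 431.6 mm·m/s
Outflow: F_out = 6.77 × 11 = 74.47 mm·m/s
Steady-state rate R = (F_in − F_out)/L = (431.6 − 74.47) / 258000 m = 1.384e-03 mm/s.
R = 1.384e-03 × 3600 = 4.98 mm/hr.
Over 11 h: total = 4.98 × 11 = 54.78 ≈ 55 mm.

R ≈ 4.98 mm/hr; total ≈ 55 mm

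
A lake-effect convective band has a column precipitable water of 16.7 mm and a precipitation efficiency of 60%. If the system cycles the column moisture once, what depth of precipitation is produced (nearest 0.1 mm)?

precipitation ≈ 10.0 mm

Precipitation = ε × PW = 0.60 × 16.7 = 10.0 mm.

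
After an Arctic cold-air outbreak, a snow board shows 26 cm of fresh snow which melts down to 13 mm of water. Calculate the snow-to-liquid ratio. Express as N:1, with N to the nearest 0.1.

Ratio = snow depth / SWE = 260 mm / 13 mm = 20.0, i.e. 20.0:1.

ratio ≈ 20.0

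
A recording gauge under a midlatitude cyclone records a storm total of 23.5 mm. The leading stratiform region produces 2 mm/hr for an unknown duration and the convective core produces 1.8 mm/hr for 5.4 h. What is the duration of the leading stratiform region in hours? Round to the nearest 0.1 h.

duration ≈ 6.9 h

Known phases: 1.8 × 5.4 = 9.72 mm.
Remaining depth = 23.5 − 9.72 = 13.78 mm.
Duration = 13.78 / 2 = 6.9 h.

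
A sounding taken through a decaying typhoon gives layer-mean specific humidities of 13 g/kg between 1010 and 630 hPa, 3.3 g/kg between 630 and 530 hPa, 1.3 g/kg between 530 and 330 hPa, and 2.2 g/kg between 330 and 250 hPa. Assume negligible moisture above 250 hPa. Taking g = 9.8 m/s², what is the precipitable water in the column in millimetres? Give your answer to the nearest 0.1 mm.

PW ≈ 58.2 mm

Precipitable water is the column-integrated vapour mass per unit area: PW = (1/g) Σ q̄ Δp, with q in kg/kg and Δp in Pa (1 kg/m² of water = 1 mm).
Layer 1010–630 hPa: Δp = 380 hPa = 38000 Pa, q̄ = 0.013 kg/kg → 0.013 × 38000 / 9.8 = 50.41 mm
Layer 630–530 hPa: Δp = 100 hPa = 10000 Pa, q̄ = 0.0033 kg/kg → 0.0033 × 10000 / 9.8 = 3.37 mm
Layer 530–330 hPa: Δp = 200 hPa = 20000 Pa, q̄ = 0.0013 kg/kg → 0.0013 × 20000 / 9.8 = 2.65 mm
Layer 330–250 hPa: Δp = 80 hPa = 8000 Pa, q̄ = 0.0022 kg/kg → 0.0022 × 8000 / 9.8 = 1.80 mm
PW = 50.41 + 3.37 + 2.65 + 1.80 = 58.23 ≈ 58.2 mm.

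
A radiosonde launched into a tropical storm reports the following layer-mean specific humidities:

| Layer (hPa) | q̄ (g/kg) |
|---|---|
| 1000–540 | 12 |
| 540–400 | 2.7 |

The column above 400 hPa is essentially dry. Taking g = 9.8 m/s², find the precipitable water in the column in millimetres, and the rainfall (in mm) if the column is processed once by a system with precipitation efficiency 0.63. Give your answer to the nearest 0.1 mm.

Precipitable water is the column-integrated vapour mass per unit area: PW = (1/g) Σ q̄ Δp, with q in kg/kg and Δp in Pa (1 kg/m² of water = 1 mm).
Layer 1000–540 hPa: Δp = 460 hPa = 46000 Pa, q̄ = 0.012 kg/kg → 0.012 × 46000 / 9.8 = 56.33 mm
Layer 540–400 hPa: Δp = 140 hPa = 14000 Pa, q̄ = 0.0027 kg/kg → 0.0027 × 14000 / 9.8 = 3.86 mm
PW = 56.33 + 3.86 = 60.19 ≈ 60.2 mm.
Rainfall = ε × PW = 0.63 × 60.2 = 37.9 mm.

PW ≈ 60.2 mm; rainfall ≈ 37.9 mm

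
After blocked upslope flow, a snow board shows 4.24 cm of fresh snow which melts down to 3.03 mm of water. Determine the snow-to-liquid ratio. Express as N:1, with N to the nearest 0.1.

ratio ≈ 14.0

Ratio = snow depth / SWE = 42.4 mm / 3.03 mm = 14.0, i.e. 14.0:1.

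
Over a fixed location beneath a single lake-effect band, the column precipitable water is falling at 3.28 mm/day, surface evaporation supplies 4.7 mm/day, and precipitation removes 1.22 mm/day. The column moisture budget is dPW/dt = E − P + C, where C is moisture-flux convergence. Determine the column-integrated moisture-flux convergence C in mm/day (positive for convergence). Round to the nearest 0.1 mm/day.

C ≈ -6.8 mm/day

dPW/dt = -3.28 mm/day.
C = dPW/dt − E + P = (-3.28) − 4.7 + 1.22 = -6.8 mm/day.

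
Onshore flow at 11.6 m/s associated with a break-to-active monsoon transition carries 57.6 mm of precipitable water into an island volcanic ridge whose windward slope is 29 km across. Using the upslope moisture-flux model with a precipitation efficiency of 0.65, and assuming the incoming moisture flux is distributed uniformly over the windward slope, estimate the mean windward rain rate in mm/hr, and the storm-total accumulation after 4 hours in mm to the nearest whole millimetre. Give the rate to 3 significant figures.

R ≈ 53.9 mm/hr; total ≈ 216 mm

Incoming column moisture flux per unit ridge length: F = V × PW = 11.6 × 57.6 = 668.16 mm·m/s.
Spread over the 29 km slope with efficiency ε = 0.65: R = ε·F/W = 0.65 × 668.16 / 29000 m = 1.498e-02 mm/s.
R = 1.498e-02 × 3600 = 53.9 mm/hr.
Over 4 h: total = 53.9 × 4 = 215.6 ≈ 216 mm.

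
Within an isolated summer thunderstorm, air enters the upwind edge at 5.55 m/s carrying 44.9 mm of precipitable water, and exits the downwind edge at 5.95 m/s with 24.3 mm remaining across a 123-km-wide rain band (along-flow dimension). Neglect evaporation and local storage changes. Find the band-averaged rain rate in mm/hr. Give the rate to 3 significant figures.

Column moisture flux per unit crosswind length is F = V × PW.
Inflow: F_in = 5.55 × 44.9 = 249.195 mm·m/s
Outflow: F_out = 5.95 × 24.3 = 144.585 mm·m/s
Steady-state rate R = (F_in − F_out)/L = (249.195 − 144.585) / 123000 m = 8.505e-04 mm/s.
R = 8.505e-04 × 3600 = 3.06 mm/hr.

R ≈ 3.06 mm/hr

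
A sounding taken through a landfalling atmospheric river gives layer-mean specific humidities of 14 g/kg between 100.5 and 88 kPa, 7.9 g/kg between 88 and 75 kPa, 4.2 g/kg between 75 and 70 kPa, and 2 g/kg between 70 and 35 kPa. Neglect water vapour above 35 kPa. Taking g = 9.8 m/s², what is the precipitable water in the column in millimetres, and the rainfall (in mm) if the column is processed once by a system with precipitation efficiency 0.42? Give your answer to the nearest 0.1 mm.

PW ≈ 37.6 mm; rainfall ≈ 15.8 mm

Precipitable water is the column-integrated vapour mass per unit area: PW = (1/g) Σ q̄ Δp, with q in kg/kg and Δp in Pa (1 kg/m² of water = 1 mm).
Layer 100.5–88 kPa: Δp = 125 hPa = 12500 Pa, q̄ = 0.014 kg/kg → 0.014 × 12500 / 9.8 = 17.86 mm
Layer 88–75 kPa: Δp = 130 hPa = 13000 Pa, q̄ = 0.0079 kg/kg → 0.0079 × 13000 / 9.8 = 10.48 mm
Layer 75–70 kPa: Δp = 50 hPa = 5000 Pa, q̄ = 0.0042 kg/kg → 0.0042 × 5000 / 9.8 = 2.14 mm
Layer 70–35 kPa: Δp = 350 hPa = 35000 Pa, q̄ = 0.002 kg/kg → 0.002 × 35000 / 9.8 = 7.14 mm
PW = 17.86 + 10.48 + 2.14 + 7.14 = 37.62 ≈ 37.6 mm.
Rainfall = ε × PW = 0.42 × 37.6 = 15.8 mm.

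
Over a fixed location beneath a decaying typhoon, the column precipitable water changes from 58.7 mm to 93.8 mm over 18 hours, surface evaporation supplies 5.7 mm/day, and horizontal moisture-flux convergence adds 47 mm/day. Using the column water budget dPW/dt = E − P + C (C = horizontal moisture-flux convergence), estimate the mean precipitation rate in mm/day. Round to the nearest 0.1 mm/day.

dPW/dt = (93.8 − 58.7) mm / (18/24 day) = +46.800 mm/day.
P = E + C − dPW/dt = 5.7 + (47) − (+46.800) = 5.9 mm/day.

P ≈ 5.9 mm/day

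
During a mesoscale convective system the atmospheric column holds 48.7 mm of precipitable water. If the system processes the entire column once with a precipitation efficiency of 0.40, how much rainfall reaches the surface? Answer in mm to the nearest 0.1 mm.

Rainfall = ε × PW = 0.40 × 48.7 = 19.5 mm.

rainfall ≈ 19.5 mm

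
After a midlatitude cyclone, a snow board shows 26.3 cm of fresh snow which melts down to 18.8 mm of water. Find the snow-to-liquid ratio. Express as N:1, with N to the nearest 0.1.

ratio ≈ 14.0

Ratio = snow depth / SWE = 263 mm / 18.8 mm = 14.0, i.e. 14.0:1.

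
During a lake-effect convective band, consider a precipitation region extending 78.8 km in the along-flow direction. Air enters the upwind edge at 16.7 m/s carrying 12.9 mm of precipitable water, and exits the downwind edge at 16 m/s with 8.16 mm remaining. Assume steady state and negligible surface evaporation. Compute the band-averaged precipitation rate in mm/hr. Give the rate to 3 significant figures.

R ≈ 3.88 mm/hr

Column moisture flux per unit crosswind length is F = V × PW.
Inflow: F_in = 16.7 × 12.9 = 215.43 mm·m/s
Outflow: F_out = 16 × 8.16 = 130.56 mm·m/s
Steady-state rate R = (F_in − F_out)/L = (215.43 − 130.56) / 78800 m = 1.077e-03 mm/s.
R = 1.077e-03 × 3600 = 3.88 mm/hr.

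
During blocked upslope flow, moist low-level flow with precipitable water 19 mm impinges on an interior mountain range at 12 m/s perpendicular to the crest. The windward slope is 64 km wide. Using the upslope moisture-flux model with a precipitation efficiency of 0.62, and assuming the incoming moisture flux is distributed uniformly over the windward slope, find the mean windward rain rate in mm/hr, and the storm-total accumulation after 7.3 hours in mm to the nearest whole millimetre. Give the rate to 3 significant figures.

Incoming column moisture flux per unit ridge length: F = V × PW = 12 × 19 = 228 mm·m/s.
Spread over the 64 km slope with efficiency ε = 0.62: R = ε·F/W = 0.62 × 228 / 64000 m = 2.209e-03 mm/s.
R = 2.209e-03 × 3600 = 7.95 mm/hr.
Over 7.3 h: total = 7.95 × 7.3 = 58.035 ≈ 58 mm.

R ≈ 7.95 mm/hr; total ≈ 58 mm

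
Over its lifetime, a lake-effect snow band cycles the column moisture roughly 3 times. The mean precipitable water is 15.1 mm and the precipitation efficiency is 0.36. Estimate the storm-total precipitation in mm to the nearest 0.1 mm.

Each cycle deposits ε × PW = 0.36 × 15.1 = 5.436 mm.
Over 3 cycles: 3 × 5.436 = 16.3 mm.

precipitation ≈ 16.3 mm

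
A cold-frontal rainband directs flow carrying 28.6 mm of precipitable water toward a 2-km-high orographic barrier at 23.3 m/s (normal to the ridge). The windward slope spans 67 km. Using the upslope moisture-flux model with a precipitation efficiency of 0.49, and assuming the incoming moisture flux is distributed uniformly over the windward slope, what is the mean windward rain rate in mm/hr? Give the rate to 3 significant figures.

Incoming column moisture flux per unit ridge length: F = V × PW = 23.3 × 28.6 = 666.38 mm·m/s.
Spread over the 67 km slope with efficiency ε = 0.49: R = ε·F/W = 0.49 × 666.38 / 67000 m = 4.874e-03 mm/s.
R = 4.874e-03 × 3600 = 17.5 mm/hr.

R ≈ 17.5 mm/hr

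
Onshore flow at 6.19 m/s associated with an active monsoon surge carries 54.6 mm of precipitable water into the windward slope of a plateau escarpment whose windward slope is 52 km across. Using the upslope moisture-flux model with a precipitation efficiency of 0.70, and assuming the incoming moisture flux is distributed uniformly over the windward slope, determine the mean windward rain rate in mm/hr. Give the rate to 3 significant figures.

Incoming column moisture flux per unit ridge length: F = V × PW = 6.19 × 54.6 = 337.974 mm·m/s.
Spread over the 52 km slope with efficiency ε = 0.70: R = ε·F/W = 0.70 × 337.974 / 52000 m = 4.550e-03 mm/s.
R = 4.550e-03 × 3600 = 16.4 mm/hr.

R ≈ 16.4 mm/hr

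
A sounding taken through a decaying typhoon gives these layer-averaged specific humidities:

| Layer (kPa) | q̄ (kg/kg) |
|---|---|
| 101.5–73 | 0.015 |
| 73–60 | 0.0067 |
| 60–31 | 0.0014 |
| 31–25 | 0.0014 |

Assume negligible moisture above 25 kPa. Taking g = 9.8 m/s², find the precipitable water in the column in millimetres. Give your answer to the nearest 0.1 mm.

PW ≈ 57.5 mm

Precipitable water is the column-integrated vapour mass per unit area: PW = (1/g) Σ q̄ Δp, with q in kg/kg and Δp in Pa (1 kg/m² of water = 1 mm).
Layer 101.5–73 kPa: Δp = 285 hPa = 28500 Pa, q̄ = 0.015 kg/kg → 0.015 × 28500 / 9.8 = 43.62 mm
Layer 73–60 kPa: Δp = 130 hPa = 13000 Pa, q̄ = 0.0067 kg/kg → 0.0067 × 13000 / 9.8 = 8.89 mm
Layer 60–31 kPa: Δp = 290 hPa = 29000 Pa, q̄ = 0.0014 kg/kg → 0.0014 × 29000 / 9.8 = 4.14 mm
Layer 31–25 kPa: Δp = 60 hPa = 6000 Pa, q̄ = 0.0014 kg/kg → 0.0014 × 6000 / 9.8 = 0.86 mm
PW = 43.62 + 8.89 + 4.14 + 0.86 = 57.51 ≈ 57.5 mm.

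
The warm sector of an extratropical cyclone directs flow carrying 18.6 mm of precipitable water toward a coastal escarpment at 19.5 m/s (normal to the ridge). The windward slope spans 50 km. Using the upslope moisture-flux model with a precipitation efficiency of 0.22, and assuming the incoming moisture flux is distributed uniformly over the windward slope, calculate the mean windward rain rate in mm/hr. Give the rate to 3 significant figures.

Incoming column moisture flux per unit ridge length: F = V × PW = 19.5 × 18.6 = 362.7 mm·m/s.
Spread over the 50 km slope with efficiency ε = 0.22: R = ε·F/W = 0.22 × 362.7 / 50000 m = 1.596e-03 mm/s.
R = 1.596e-03 × 3600 = 5.75 mm/hr.

R ≈ 5.75 mm/hr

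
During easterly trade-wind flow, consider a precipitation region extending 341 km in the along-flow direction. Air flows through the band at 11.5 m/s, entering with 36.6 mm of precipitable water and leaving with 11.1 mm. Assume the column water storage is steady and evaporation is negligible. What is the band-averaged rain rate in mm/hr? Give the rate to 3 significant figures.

Column moisture flux per unit crosswind length is F = V × PW.
Inflow: F_in = 11.5 × 36.6 = 420.9 mm·m/s
Outflow: F_out = 11.5 × 11.1 = 127.65 mm·m/s
Steady-state rate R = (F_in − F_out)/L = (420.9 − 127.65) / 341000 m = 8.600e-04 mm/s.
R = 8.600e-04 × 3600 = 3.10 mm/hr.

R ≈ 3.10 mm/hr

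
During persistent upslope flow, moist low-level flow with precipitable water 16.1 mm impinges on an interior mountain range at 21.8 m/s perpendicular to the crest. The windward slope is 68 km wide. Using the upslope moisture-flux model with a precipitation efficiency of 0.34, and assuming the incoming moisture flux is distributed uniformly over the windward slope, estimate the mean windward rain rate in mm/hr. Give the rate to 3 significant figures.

Incoming column moisture flux per unit ridge length: F = V × PW = 21.8 × 16.1 = 350.98 mm·m/s.
Spread over the 68 km slope with efficiency ε = 0.34: R = ε·F/W = 0.34 × 350.98 / 68000 m = 1.755e-03 mm/s.
R = 1.755e-03 × 3600 = 6.32 mm/hr.

R ≈ 6.32 mm/hr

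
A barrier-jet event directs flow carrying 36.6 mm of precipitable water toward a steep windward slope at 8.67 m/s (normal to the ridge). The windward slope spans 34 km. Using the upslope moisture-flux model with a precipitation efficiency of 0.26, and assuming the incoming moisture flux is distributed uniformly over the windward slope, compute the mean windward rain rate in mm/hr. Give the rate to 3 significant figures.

Incoming column moisture flux per unit ridge length: F = V × PW = 8.67 × 36.6 = 317.322 mm·m/s.
Spread over the 34 km slope with efficiency ε = 0.26: R = ε·F/W = 0.26 × 317.322 / 34000 m = 2.427e-03 mm/s.
R = 2.427e-03 × 3600 = 8.74 mm/hr.

R ≈ 8.74 mm/hr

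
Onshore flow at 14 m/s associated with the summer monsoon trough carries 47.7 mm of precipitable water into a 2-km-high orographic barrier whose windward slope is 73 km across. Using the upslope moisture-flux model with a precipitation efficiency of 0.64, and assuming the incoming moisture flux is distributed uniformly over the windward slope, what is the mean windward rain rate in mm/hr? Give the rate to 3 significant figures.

R ≈ 21.1 mm/hr

Incoming column moisture flux per unit ridge length: F = V × PW = 14 × 47.7 = 667.8 mm·m/s.
Spread over the 73 km slope with efficiency ε = 0.64: R = ε·F/W = 0.64 × 667.8 / 73000 m = 5.855e-03 mm/s.
R = 5.855e-03 × 3600 = 21.1 mm/hr.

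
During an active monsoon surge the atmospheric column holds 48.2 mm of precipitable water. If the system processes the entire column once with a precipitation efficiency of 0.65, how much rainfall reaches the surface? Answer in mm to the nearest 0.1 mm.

rainfall ≈ 31.3 mm

Rainfall = ε × PW = 0.65 × 48.2 = 31.3 mm.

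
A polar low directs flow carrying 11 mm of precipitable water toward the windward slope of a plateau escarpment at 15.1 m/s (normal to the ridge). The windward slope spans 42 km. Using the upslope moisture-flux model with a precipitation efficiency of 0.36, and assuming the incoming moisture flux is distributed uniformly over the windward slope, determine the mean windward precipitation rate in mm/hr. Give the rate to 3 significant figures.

Incoming column moisture flux per unit ridge length: F = V × PW = 15.1 × 11 = 166.1 mm·m/s.
Spread over the 42 km slope with efficiency ε = 0.36: R = ε·F/W = 0.36 × 166.1 / 42000 m = 1.424e-03 mm/s.
R = 1.424e-03 × 3600 = 5.13 mm/hr.

R ≈ 5.13 mm/hr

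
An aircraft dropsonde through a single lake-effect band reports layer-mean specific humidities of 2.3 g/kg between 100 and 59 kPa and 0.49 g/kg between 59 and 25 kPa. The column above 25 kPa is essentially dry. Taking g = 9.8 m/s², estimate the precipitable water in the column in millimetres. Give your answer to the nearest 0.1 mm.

PW ≈ 11.3 mm

Precipitable water is the column-integrated vapour mass per unit area: PW = (1/g) Σ q̄ Δp, with q in kg/kg and Δp in Pa (1 kg/m² of water = 1 mm).
Layer 100–59 kPa: Δp = 410 hPa = 41000 Pa, q̄ = 0.0023 kg/kg → 0.0023 × 41000 / 9.8 = 9.62 mm
Layer 59–25 kPa: Δp = 340 hPa = 34000 Pa, q̄ = 0.00049 kg/kg → 0.00049 × 34000 / 9.8 = 1.70 mm
PW = 9.62 + 1.70 = 11.32 ≈ 11.3 mm.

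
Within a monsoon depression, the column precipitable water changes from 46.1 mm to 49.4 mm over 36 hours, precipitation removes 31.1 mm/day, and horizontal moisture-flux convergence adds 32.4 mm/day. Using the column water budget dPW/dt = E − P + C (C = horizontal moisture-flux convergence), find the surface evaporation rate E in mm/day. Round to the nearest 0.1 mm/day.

dPW/dt = (49.4 − 46.1) mm / (36/24 day) = +2.200 mm/day.
E = dPW/dt + P − C = (+2.200) + 31.1 − (32.4) = 0.9 mm/day.

E ≈ 0.9 mm/day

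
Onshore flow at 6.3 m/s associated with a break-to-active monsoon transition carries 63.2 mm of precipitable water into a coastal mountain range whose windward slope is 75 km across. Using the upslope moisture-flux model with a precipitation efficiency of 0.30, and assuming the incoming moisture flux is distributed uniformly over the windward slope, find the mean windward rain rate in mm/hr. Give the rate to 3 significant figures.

Incoming column moisture flux per unit ridge length: F = V × PW = 6.3 × 63.2 = 398.16 mm·m/s.
Spread over the 75 km slope with efficiency ε = 0.30: R = ε·F/W = 0.30 × 398.16 / 75000 m = 1.593e-03 mm/s.
R = 1.593e-03 × 3600 = 5.73 mm/hr.

R ≈ 5.73 mm/hr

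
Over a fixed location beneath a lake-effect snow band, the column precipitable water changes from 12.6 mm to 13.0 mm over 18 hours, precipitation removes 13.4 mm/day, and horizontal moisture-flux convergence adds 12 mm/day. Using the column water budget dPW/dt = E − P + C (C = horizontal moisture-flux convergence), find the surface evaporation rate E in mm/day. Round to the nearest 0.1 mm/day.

E ≈ 1.9 mm/day

dPW/dt = (13.0 − 12.6) mm / (18/24 day) = +0.533 mm/day.
E = dPW/dt + P − C = (+0.533) + 13.4 − (12) = 1.9 mm/day.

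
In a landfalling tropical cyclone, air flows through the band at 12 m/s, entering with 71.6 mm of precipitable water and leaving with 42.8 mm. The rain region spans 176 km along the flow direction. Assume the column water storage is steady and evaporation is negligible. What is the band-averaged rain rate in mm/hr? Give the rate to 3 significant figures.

Column moisture flux per unit crosswind length is F = V × PW.
Inflow: F_in = 12 × 71.6 = 859.2 mm·m/s
Outflow: F_out = 12 × 42.8 = 513.6 mm·m/s
Steady-state rate R = (F_in − F_out)/L = (859.2 − 513.6) / 176000 m = 1.964e-03 mm/s.
R = 1.964e-03 × 3600 = 7.07 mm/hr.

R ≈ 7.07 mm/hr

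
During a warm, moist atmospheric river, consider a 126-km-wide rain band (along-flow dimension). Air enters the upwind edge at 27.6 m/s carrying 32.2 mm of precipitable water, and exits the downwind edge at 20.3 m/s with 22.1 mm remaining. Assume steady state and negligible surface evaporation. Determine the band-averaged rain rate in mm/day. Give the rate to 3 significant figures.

Column moisture flux per unit crosswind length is F = V × PW.
Inflow: F_in = 27.6 × 32.2 = 888.72 mm·m/s
Outflow: F_out = 20.3 × 22.1 = 448.63 mm·m/s
Steady-state rate R = (F_in − F_out)/L = (888.72 − 448.63) / 126000 m = 3.493e-03 mm/s.
R = 3.493e-03 × 3600 × 24 = 302 mm/day.

R ≈ 302 mm/day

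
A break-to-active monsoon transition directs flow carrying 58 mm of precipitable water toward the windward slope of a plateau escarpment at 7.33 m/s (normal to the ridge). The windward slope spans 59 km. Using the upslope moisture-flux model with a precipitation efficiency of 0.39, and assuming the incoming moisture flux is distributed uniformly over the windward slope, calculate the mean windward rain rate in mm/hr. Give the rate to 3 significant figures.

Incoming column moisture flux per unit ridge length: F = V × PW = 7.33 × 58 = 425.14 mm·m/s.
Spread over the 59 km slope with efficiency ε = 0.39: R = ε·F/W = 0.39 × 425.14 / 59000 m = 2.810e-03 mm/s.
R = 2.810e-03 × 3600 = 10.1 mm/hr.

R ≈ 10.1 mm/hr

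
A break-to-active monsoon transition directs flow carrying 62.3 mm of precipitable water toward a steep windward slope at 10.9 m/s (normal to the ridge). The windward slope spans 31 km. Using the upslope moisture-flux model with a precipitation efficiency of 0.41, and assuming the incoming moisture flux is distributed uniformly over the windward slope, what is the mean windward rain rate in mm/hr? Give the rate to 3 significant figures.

R ≈ 32.3 mm/hr

Incoming column moisture flux per unit ridge length: F = V × PW = 10.9 × 62.3 = 679.07 mm·m/s.
Spread over the 31 km slope with efficiency ε = 0.41: R = ε·F/W = 0.41 × 679.07 / 31000 m = 8.981e-03 mm/s.
R = 8.981e-03 × 3600 = 32.3 mm/hr.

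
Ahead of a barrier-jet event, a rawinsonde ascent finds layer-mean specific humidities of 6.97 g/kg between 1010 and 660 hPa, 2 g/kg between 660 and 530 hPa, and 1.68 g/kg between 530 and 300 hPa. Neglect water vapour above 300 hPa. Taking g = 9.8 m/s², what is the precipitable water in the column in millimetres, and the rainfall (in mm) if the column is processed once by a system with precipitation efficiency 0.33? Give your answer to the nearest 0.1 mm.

Precipitable water is the column-integrated vapour mass per unit area: PW = (1/g) Σ q̄ Δp, with q in kg/kg and Δp in Pa (1 kg/m² of water = 1 mm).
Layer 1010–660 hPa: Δp = 350 hPa = 35000 Pa, q̄ = 0.00697 kg/kg → 0.00697 × 35000 / 9.8 = 24.89 mm
Layer 660–530 hPa: Δp = 130 hPa = 13000 Pa, q̄ = 0.002 kg/kg → 0.002 × 13000 / 9.8 = 2.65 mm
Layer 530–300 hPa: Δp = 230 hPa = 23000 Pa, q̄ = 0.00168 kg/kg → 0.00168 × 23000 / 9.8 = 3.94 mm
PW = 24.89 + 2.65 + 3.94 = 31.48 ≈ 31.5 mm.
Rainfall = ε × PW = 0.33 × 31.5 = 10.4 mm.

PW ≈ 31.5 mm; rainfall ≈ 10.4 mm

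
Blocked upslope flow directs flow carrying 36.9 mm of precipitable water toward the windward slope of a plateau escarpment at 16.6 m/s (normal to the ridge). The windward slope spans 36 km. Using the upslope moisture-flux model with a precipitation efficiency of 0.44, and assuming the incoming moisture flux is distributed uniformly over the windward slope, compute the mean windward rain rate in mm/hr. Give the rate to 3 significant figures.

R ≈ 27.0 mm/hr

Incoming column moisture flux per unit ridge length: F = V × PW = 16.6 × 36.9 = 612.54 mm·m/s.
Spread over the 36 km slope with efficiency ε = 0.44: R = ε·F/W = 0.44 × 612.54 / 36000 m = 7.487e-03 mm/s.
R = 7.487e-03 × 3600 = 27.0 mm/hr.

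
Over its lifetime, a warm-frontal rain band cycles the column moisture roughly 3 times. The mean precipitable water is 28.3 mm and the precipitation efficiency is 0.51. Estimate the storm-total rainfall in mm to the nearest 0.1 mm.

rainfall ≈ 43.3 mm

Each cycle deposits ε × PW = 0.51 × 28.3 = 14.433 mm.
Over 3 cycles: 3 × 14.433 = 43.3 mm.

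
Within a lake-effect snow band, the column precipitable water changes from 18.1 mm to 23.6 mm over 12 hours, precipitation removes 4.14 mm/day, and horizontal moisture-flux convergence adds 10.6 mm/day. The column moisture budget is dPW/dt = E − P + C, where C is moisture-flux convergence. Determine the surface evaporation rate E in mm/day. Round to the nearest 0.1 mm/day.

dPW/dt = (23.6 − 18.1) mm / (12/24 day) = +11.000 mm/day.
E = dPW/dt + P − C = (+11.000) + 4.14 − (10.6) = 4.5 mm/day.

E ≈ 4.5 mm/day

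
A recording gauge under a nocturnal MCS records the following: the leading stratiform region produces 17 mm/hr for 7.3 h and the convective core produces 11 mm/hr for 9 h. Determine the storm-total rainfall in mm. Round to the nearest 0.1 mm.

Total = Σ Rᵢ Δtᵢ = 17 × 7.3 + 11 × 9
      = 124.1 + 99 = 223.1 mm.

total ≈ 223.1 mm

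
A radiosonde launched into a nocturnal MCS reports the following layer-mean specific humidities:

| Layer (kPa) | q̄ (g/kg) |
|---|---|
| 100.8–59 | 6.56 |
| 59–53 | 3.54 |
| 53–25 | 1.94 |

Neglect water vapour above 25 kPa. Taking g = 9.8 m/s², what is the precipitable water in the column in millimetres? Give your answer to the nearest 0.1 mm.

Precipitable water is the column-integrated vapour mass per unit area: PW = (1/g) Σ q̄ Δp, with q in kg/kg and Δp in Pa (1 kg/m² of water = 1 mm).
Layer 100.8–59 kPa: Δp = 418 hPa = 41800 Pa, q̄ = 0.00656 kg/kg → 0.00656 × 41800 / 9.8 = 27.98 mm
Layer 59–53 kPa: Δp = 60 hPa = 6000 Pa, q̄ = 0.00354 kg/kg → 0.00354 × 6000 / 9.8 = 2.17 mm
Layer 53–25 kPa: Δp = 280 hPa = 28000 Pa, q̄ = 0.00194 kg/kg → 0.00194 × 28000 / 9.8 = 5.54 mm
PW = 27.98 + 2.17 + 5.54 = 35.69 ≈ 35.7 mm.

PW ≈ 35.7 mm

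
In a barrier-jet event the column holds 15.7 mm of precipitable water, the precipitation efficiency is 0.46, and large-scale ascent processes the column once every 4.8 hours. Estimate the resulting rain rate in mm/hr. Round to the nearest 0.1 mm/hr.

R ≈ 1.5 mm/hr

Each overturning extracts ε × PW = 0.46 × 15.7 = 7.222 mm.
Rate = ε·PW / τ = 7.222 / 4.8 h = 1.5 mm/hr.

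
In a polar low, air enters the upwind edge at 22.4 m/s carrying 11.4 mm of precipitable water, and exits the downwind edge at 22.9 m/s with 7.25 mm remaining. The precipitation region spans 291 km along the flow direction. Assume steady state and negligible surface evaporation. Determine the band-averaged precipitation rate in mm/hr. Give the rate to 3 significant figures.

Column moisture flux per unit crosswind length is F = V × PW.
Inflow: F_in = 22.4 × 11.4 = 255.36 mm·m/s
Outflow: F_out = 22.9 × 7.25 = 166.025 mm·m/s
Steady-state rate R = (F_in − F_out)/L = (255.36 − 166.025) / 291000 m = 3.070e-04 mm/s.
R = 3.070e-04 × 3600 = 1.11 mm/hr.

R ≈ 1.11 mm/hr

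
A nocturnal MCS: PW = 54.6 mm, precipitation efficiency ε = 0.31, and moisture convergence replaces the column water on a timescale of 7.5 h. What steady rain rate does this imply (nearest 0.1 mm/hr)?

R ≈ 2.3 mm/hr

Each overturning extracts ε × PW = 0.31 × 54.6 = 16.926 mm.
Rate = ε·PW / τ = 16.926 / 7.5 h = 2.3 mm/hr.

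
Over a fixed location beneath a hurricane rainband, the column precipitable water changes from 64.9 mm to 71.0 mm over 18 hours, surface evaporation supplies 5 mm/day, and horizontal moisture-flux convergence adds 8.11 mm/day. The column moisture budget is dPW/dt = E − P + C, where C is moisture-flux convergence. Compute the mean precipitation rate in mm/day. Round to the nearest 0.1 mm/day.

P ≈ 5.0 mm/day

dPW/dt = (71.0 − 64.9) mm / (18/24 day) = +8.133 mm/day.
P = E + C − dPW/dt = 5 + (8.11) − (+8.133) = 5.0 mm/day.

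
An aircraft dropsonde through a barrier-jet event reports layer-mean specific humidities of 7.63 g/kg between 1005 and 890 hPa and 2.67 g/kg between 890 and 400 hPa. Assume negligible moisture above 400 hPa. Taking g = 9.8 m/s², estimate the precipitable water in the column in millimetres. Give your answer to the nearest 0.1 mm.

PW ≈ 22.3 mm

Precipitable water is the column-integrated vapour mass per unit area: PW = (1/g) Σ q̄ Δp, with q in kg/kg and Δp in Pa (1 kg/m² of water = 1 mm).
Layer 1005–890 hPa: Δp = 115 hPa = 11500 Pa, q̄ = 0.00763 kg/kg → 0.00763 × 11500 / 9.8 = 8.95 mm
Layer 890–400 hPa: Δp = 490 hPa = 49000 Pa, q̄ = 0.00267 kg/kg → 0.00267 × 49000 / 9.8 = 13.35 mm
PW = 8.95 + 13.35 = 22.30 ≈ 22.3 mm.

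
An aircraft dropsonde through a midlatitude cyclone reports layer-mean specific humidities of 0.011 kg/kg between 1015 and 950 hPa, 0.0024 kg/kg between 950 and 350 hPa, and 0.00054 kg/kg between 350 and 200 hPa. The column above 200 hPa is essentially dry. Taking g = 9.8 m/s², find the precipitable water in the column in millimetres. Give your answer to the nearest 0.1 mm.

PW ≈ 22.8 mm

Precipitable water is the column-integrated vapour mass per unit area: PW = (1/g) Σ q̄ Δp, with q in kg/kg and Δp in Pa (1 kg/m² of water = 1 mm).
Layer 1015–950 hPa: Δp = 65 hPa = 6500 Pa, q̄ = 0.011 kg/kg → 0.011 × 6500 / 9.8 = 7.30 mm
Layer 950–350 hPa: Δp = 600 hPa = 60000 Pa, q̄ = 0.0024 kg/kg → 0.0024 × 60000 / 9.8 = 14.69 mm
Layer 350–200 hPa: Δp = 150 hPa = 15000 Pa, q̄ = 0.00054 kg/kg → 0.00054 × 15000 / 9.8 = 0.83 mm
PW = 7.30 + 14.69 + 0.83 = 22.82 ≈ 22.8 mm.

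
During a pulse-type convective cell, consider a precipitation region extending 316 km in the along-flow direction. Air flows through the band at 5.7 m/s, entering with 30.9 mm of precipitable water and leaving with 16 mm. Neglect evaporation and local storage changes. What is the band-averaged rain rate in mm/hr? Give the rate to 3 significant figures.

Column moisture flux per unit crosswind length is F = V × PW.
Inflow: F_in = 5.7 × 30.9 = 176.13 mm·m/s
Outflow: F_out = 5.7 × 16 = 91.2 mm·m/s
Steady-state rate R = (F_in − F_out)/L = (176.13 − 91.2) / 316000 m = 2.688e-04 mm/s.
R = 2.688e-04 × 3600 = 0.968 mm/hr.

R ≈ 0.968 mm/hr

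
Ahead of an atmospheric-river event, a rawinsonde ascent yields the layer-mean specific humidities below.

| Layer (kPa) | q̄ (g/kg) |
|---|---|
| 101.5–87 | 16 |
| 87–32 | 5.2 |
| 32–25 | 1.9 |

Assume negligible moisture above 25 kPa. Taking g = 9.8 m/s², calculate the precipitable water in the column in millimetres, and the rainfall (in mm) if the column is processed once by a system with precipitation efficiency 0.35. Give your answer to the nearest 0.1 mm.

Precipitable water is the column-integrated vapour mass per unit area: PW = (1/g) Σ q̄ Δp, with q in kg/kg and Δp in Pa (1 kg/m² of water = 1 mm).
Layer 101.5–87 kPa: Δp = 145 hPa = 14500 Pa, q̄ = 0.016 kg/kg → 0.016 × 14500 / 9.8 = 23.67 mm
Layer 87–32 kPa: Δp = 550 hPa = 55000 Pa, q̄ = 0.0052 kg/kg → 0.0052 × 55000 / 9.8 = 29.18 mm
Layer 32–25 kPa: Δp = 70 hPa = 7000 Pa, q̄ = 0.0019 kg/kg → 0.0019 × 7000 / 9.8 = 1.36 mm
PW = 23.67 + 29.18 + 1.36 = 54.21 ≈ 54.2 mm.
Rainfall = ε × PW = 0.35 × 54.2 = 19.0 mm.

PW ≈ 54.2 mm; rainfall ≈ 19.0 mm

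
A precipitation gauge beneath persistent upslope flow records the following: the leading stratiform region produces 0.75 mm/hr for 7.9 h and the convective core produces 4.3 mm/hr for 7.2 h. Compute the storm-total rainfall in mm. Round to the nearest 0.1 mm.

total ≈ 36.9 mm

Total = Σ Rᵢ Δtᵢ = 0.75 × 7.9 + 4.3 × 7.2
      = 5.925 + 30.96 = 36.9 mm.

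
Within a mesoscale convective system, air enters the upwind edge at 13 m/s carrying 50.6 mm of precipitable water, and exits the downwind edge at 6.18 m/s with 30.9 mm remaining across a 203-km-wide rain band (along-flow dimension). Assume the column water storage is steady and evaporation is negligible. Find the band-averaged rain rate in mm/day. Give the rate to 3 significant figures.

Column moisture flux per unit crosswind length is F = V × PW.
Inflow: F_in = 13 × 50.6 = 657.8 mm·m/s
Outflow: F_out = 6.18 × 30.9 = 190.962 mm·m/s
Steady-state rate R = (F_in − F_out)/L = (657.8 − 190.962) / 203000 m = 2.300e-03 mm/s.
R = 2.300e-03 × 3600 × 24 = 199 mm/day.

R ≈ 199 mm/day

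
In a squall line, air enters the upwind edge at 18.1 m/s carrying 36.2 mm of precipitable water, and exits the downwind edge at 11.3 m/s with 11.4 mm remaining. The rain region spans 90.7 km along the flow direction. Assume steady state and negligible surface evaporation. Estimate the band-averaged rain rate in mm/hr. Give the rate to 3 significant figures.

Column moisture flux per unit crosswind length is F = V × PW.
Inflow: F_in = 18.1 × 36.2 = 655.22 mm·m/s
Outflow: F_out = 11.3 × 11.4 = 128.82 mm·m/s
Steady-state rate R = (F_in − F_out)/L = (655.22 − 128.82) / 90700 m = 5.804e-03 mm/s.
R = 5.804e-03 × 3600 = 20.9 mm/hr.

R ≈ 20.9 mm/hr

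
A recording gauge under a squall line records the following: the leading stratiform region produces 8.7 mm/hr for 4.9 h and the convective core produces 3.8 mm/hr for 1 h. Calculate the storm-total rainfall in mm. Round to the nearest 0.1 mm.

total ≈ 46.4 mm

Total = Σ Rᵢ Δtᵢ = 8.7 × 4.9 + 3.8 × 1
      = 42.63 + 3.8 = 46.4 mm.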